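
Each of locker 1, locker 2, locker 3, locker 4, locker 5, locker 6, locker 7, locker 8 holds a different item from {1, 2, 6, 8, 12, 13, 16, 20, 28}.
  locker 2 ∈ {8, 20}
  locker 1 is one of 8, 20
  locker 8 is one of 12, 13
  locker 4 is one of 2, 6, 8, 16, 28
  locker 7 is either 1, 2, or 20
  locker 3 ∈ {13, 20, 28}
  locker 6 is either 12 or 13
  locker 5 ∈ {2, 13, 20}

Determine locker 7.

locker 1 and locker 2 share exactly the 2 values {8, 20}; by pigeonhole those values go to them, so strike 8, 20 from locker 3, locker 4, locker 5, locker 7.
locker 6 and locker 8 share exactly the 2 values {12, 13}; by pigeonhole those values go to them, so strike 12, 13 from locker 3, locker 5.
locker 3 has just one choice, so locker 3 = 28. Strike 28 from locker 4.
locker 5 has just one choice, so locker 5 = 2. Strike 2 from locker 4, locker 7.
So locker 7 = 1.

1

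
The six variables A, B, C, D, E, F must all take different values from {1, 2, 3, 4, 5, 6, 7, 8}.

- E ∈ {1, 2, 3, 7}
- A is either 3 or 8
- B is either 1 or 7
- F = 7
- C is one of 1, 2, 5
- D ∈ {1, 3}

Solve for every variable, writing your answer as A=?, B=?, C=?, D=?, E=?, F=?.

F has just one choice, so F = 7. So B, E can't be 7.
That leaves B = 1. So C, D, E can't be 1.
D's domain is down to {3}, so D = 3. Eliminate 3 elsewhere: A, E.
E must be 2 (only option left). Eliminate 2 elsewhere: C.
A has just one choice, so A = 8.
C has just one choice, so C = 5.

A=8, B=1, C=5, D=3, E=2, F=7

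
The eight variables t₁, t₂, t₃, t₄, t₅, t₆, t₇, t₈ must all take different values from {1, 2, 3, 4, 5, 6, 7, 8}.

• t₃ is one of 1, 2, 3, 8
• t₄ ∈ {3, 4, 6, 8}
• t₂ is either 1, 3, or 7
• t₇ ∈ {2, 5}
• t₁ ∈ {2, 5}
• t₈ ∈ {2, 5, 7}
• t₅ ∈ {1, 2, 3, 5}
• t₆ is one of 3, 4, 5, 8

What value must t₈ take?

The 8 variables draw from only 8 values {1, 2, 3, 4, 5, 6, 7, 8}, so each is used; only t₄ can be 6, hence t₄ = 6.
The 7 still-open variables draw from only 7 values {1, 2, 3, 4, 5, 7, 8}, so each is used; only t₆ can be 4, hence t₆ = 4.
Among the 6 still-open variables, 8 fits only t₃ (and all 6 values in {1, 2, 3, 5, 7, 8} must be used), so t₃ = 8.
t₁ and t₇ between them cover only {2, 5} — a naked pair. Remove those values from t₅, t₈.
So t₈ = 7.

7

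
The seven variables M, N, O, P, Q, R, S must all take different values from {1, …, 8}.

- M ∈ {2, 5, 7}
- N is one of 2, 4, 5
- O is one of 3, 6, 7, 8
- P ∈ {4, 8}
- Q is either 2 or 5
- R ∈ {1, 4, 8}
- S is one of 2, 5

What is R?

The 2 variables Q and S are confined to {2, 5}, which locks those values in; drop them from M, N.
M has just one choice, so M = 7. Eliminate 7 elsewhere: O.
N has just one choice, so N = 4. So P, R can't be 4.
P must be 8 (only option left). Strike 8 from O, R.
So R = 1.

1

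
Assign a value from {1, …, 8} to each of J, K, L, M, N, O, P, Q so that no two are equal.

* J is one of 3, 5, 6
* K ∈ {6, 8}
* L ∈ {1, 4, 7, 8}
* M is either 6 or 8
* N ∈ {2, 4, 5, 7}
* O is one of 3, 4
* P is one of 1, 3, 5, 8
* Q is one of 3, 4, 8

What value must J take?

5

Among the 8 variables, 2 fits only N (and all 8 values in {1, 2, 3, 4, 5, 6, 7, 8} must be used), so N = 2.
The 7 still-open variables together cover exactly {1, 3, 4, 5, 6, 7, 8} — 7 values for 7 variables — and 7 appears only in L's list, so L = 7.
The 6 still-open variables draw from only 6 values {1, 3, 4, 5, 6, 8}, so each is used; only P can be 1, hence P = 1.
The 5 still-open variables draw from only 5 values {3, 4, 5, 6, 8}, so each is used; only J can be 5, hence J = 5.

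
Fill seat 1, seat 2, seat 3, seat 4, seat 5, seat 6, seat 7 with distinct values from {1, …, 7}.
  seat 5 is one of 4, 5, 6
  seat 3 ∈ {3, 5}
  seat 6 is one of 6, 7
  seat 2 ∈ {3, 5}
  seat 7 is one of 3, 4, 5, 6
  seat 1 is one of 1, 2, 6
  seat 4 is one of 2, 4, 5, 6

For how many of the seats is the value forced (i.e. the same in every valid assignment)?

The 7 variables together cover exactly {1, 2, 3, 4, 5, 6, 7} — 7 values for 7 variables — and 1 appears only in seat 1's list, so seat 1 = 1.
Among the 6 still-open variables, 2 fits only seat 4 (and all 6 values in {2, 3, 4, 5, 6, 7} must be used), so seat 4 = 2.
The 5 still-open variables draw from only 5 values {3, 4, 5, 6, 7}, so each is used; only seat 6 can be 7, hence seat 6 = 7.
seat 2 and seat 3 between them cover only {3, 5} — a naked pair. Remove those values from seat 5, seat 7.
Determined: seat 1=1, seat 4=2, seat 6=7. The other seats each still have more than one consistent value. That makes 3.

3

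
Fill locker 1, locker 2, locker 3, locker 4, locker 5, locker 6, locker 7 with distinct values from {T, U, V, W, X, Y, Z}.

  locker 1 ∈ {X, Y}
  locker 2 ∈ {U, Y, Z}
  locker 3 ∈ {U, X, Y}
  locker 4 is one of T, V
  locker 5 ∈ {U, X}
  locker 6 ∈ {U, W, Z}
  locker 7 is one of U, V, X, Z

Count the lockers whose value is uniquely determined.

The 7 variables together cover exactly {T, U, V, W, X, Y, Z} — 7 values for 7 variables — and T appears only in locker 4's list, so locker 4 = T.
The 6 still-open variables together cover exactly {U, V, W, X, Y, Z} — 6 values for 6 variables — and V appears only in locker 7's list, so locker 7 = V.
Among the 5 still-open variables, W fits only locker 6 (and all 5 values in {U, W, X, Y, Z} must be used), so locker 6 = W.
The 4 still-open variables draw from only 4 values {U, X, Y, Z}, so each is used; only locker 2 can be Z, hence locker 2 = Z.
Determined: locker 2=Z, locker 4=T, locker 6=W, locker 7=V. The other lockers each still have more than one consistent value. That makes 4.

4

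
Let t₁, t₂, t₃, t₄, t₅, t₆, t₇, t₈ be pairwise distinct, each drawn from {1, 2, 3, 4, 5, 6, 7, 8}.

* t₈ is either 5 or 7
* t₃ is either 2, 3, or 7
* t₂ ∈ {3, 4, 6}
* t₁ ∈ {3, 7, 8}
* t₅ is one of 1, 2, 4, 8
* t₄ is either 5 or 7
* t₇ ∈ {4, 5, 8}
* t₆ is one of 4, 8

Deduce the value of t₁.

Among the 8 variables, 1 fits only t₅ (and all 8 values in {1, 2, 3, 4, 5, 6, 7, 8} must be used), so t₅ = 1.
The 7 still-open variables draw from only 7 values {2, 3, 4, 5, 6, 7, 8}, so each is used; only t₃ can be 2, hence t₃ = 2.
Among the 6 still-open variables, 6 fits only t₂ (and all 6 values in {3, 4, 5, 6, 7, 8} must be used), so t₂ = 6.
The 5 still-open variables draw from only 5 values {3, 4, 5, 7, 8}, so each is used; only t₁ can be 3, hence t₁ = 3.

3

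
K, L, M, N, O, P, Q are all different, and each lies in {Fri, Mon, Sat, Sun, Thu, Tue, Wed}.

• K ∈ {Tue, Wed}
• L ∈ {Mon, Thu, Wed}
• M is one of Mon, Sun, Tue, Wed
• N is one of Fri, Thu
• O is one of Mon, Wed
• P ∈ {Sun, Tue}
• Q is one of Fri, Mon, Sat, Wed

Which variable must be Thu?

The 7 variables together cover exactly {Fri, Mon, Sat, Sun, Thu, Tue, Wed} — 7 values for 7 variables — and Sat appears only in Q's list, so Q = Sat.
The 6 still-open variables together cover exactly {Fri, Mon, Sun, Thu, Tue, Wed} — 6 values for 6 variables — and Fri appears only in N's list, so N = Fri.
Among the 5 still-open variables, Thu fits only L (and all 5 values in {Mon, Sun, Thu, Tue, Wed} must be used), so L = Thu.

L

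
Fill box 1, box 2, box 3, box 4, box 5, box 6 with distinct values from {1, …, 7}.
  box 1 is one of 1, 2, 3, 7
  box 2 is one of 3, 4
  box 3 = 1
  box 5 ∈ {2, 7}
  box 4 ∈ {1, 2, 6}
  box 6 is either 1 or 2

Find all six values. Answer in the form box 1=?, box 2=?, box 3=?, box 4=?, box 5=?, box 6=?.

box 3's domain is down to {1}, so box 3 = 1. Eliminate 1 elsewhere: box 1, box 4, box 6.
box 6 has just one choice, so box 6 = 2. Eliminate 2 elsewhere: box 1, box 4, box 5.
box 4's domain is down to {6}, so box 4 = 6.
box 5's domain is down to {7}, so box 5 = 7. So box 1 can't be 7.
box 1 must be 3 (only option left). Eliminate 3 elsewhere: box 2.
box 2 must be 4 (only option left).

box 1=3, box 2=4, box 3=1, box 4=6, box 5=7, box 6=2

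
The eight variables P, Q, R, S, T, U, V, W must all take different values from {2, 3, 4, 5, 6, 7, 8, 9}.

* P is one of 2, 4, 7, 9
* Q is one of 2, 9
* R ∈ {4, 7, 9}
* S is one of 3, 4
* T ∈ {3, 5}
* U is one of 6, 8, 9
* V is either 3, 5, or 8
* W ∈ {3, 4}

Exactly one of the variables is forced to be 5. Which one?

T

Among the 8 variables, 6 fits only U (and all 8 values in {2, 3, 4, 5, 6, 7, 8, 9} must be used), so U = 6.
The 7 still-open variables draw from only 7 values {2, 3, 4, 5, 7, 8, 9}, so each is used; only V can be 8, hence V = 8.
The 6 still-open variables draw from only 6 values {2, 3, 4, 5, 7, 9}, so each is used; only T can be 5, hence T = 5.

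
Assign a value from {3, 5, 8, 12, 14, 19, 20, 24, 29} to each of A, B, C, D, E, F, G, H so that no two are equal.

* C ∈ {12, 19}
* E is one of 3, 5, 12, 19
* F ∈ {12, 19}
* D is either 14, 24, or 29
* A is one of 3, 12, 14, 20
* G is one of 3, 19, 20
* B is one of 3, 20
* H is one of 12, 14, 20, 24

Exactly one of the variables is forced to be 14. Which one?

Among the 8 variables, 5 fits only E (and all 8 values in {3, 5, 12, 14, 19, 20, 24, 29} must be used), so E = 5.
The 7 still-open variables draw from only 7 values {3, 12, 14, 19, 20, 24, 29}, so each is used; only D can be 29, hence D = 29.
The 6 still-open variables draw from only 6 values {3, 12, 14, 19, 20, 24}, so each is used; only H can be 24, hence H = 24.
The 5 still-open variables draw from only 5 values {3, 12, 14, 19, 20}, so each is used; only A can be 14, hence A = 14.

A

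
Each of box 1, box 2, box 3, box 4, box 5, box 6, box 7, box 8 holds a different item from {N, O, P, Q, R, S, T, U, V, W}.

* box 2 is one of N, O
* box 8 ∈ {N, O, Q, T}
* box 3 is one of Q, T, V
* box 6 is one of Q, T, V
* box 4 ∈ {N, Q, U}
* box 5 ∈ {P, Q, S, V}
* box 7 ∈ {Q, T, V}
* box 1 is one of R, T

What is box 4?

The 3 variables box 3, box 6, box 7 are confined to {Q, T, V}, which locks those values in; drop them from box 1, box 4, box 5, box 8.
That leaves box 1 = R.
box 2 and box 8 share exactly the 2 values {N, O}; by pigeonhole those values go to them, so strike N, O from box 4.
So box 4 = U.

U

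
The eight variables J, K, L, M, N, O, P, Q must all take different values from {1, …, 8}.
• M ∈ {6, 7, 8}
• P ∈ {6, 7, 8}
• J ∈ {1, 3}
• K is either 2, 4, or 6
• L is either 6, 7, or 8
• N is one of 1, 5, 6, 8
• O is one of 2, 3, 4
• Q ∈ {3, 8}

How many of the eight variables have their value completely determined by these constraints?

The 8 variables together cover exactly {1, 2, 3, 4, 5, 6, 7, 8} — 8 values for 8 variables — and 5 appears only in N's list, so N = 5.
Among the 7 still-open variables, 1 fits only J (and all 7 values in {1, 2, 3, 4, 6, 7, 8} must be used), so J = 1.
L, M, P share exactly the 3 values {6, 7, 8}; by pigeonhole those values go to them, so strike 6, 7, 8 from K, Q.
Q's domain is down to {3}, so Q = 3. Strike 3 from O.
Determined: J=1, N=5, Q=3. The other variables each still have more than one consistent value. That makes 3.

3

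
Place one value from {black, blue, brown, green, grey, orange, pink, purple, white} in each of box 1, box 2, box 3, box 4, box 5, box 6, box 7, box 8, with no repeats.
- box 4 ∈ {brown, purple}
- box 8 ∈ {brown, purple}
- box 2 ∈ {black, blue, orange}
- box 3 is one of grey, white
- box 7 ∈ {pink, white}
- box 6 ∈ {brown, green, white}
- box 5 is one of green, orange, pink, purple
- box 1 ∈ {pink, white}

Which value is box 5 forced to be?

orange

box 1 and box 7 share exactly the 2 values {pink, white}; by pigeonhole those values go to them, so strike pink, white from box 3, box 5, box 6.
box 3's domain is down to {grey}, so box 3 = grey.
box 4 and box 8 between them cover only {brown, purple} — a naked pair. Remove those values from box 5, box 6.
box 6 must be green (only option left). Strike green from box 5.
So box 5 = orange.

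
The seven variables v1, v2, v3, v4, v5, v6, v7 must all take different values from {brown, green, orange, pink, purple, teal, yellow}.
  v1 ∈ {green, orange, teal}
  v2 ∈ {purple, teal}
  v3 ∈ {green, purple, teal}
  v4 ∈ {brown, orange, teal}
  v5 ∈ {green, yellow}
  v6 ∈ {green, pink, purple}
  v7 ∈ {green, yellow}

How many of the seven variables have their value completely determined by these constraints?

3

The 7 variables together cover exactly {brown, green, orange, pink, purple, teal, yellow} — 7 values for 7 variables — and brown appears only in v4's list, so v4 = brown.
Among the 6 still-open variables, orange fits only v1 (and all 6 values in {green, orange, pink, purple, teal, yellow} must be used), so v1 = orange.
The 5 still-open variables draw from only 5 values {green, pink, purple, teal, yellow}, so each is used; only v6 can be pink, hence v6 = pink.
v5 and v7 between them cover only {green, yellow} — a naked pair. Remove those values from v3.
Determined: v1=orange, v4=brown, v6=pink. The other variables each still have more than one consistent value. That makes 3.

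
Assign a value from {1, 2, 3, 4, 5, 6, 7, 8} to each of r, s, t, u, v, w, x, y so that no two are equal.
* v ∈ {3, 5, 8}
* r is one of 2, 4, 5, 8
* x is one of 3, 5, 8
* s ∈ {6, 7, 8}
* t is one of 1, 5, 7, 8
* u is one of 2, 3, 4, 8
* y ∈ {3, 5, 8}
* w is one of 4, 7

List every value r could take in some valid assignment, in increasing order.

The 8 variables draw from only 8 values {1, 2, 3, 4, 5, 6, 7, 8}, so each is used; only t can be 1, hence t = 1.
Among the 7 still-open variables, 6 fits only s (and all 7 values in {2, 3, 4, 5, 6, 7, 8} must be used), so s = 6.
Among the 6 still-open variables, 7 fits only w (and all 6 values in {2, 3, 4, 5, 7, 8} must be used), so w = 7.
v, x, y share exactly the 3 values {3, 5, 8}; by pigeonhole those values go to them, so strike 3, 5, 8 from r, u.
No further eliminations apply; r can still be any of 2, 4.

2, 4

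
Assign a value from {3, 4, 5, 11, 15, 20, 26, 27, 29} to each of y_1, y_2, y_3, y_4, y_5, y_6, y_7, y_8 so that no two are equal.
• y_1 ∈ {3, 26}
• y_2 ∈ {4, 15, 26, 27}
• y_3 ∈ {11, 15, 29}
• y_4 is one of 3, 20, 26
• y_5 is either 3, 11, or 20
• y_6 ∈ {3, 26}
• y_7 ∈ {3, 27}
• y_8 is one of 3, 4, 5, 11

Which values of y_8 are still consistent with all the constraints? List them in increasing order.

The 2 variables y_1 and y_6 are confined to {3, 26}, which locks those values in; drop them from y_2, y_4, y_5, y_7, y_8.
That leaves y_4 = 20. Remove 20 from y_5.
y_5 has just one choice, so y_5 = 11. Remove 11 from y_3, y_8.
That leaves y_7 = 27. Remove 27 from y_2.
No further eliminations apply; y_8 can still be any of 4, 5.

4, 5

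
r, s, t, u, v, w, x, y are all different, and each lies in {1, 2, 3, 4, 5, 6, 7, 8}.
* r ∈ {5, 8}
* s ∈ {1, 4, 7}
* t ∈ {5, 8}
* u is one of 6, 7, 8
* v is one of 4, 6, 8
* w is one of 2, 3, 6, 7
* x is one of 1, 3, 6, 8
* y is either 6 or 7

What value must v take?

4

The 8 variables together cover exactly {1, 2, 3, 4, 5, 6, 7, 8} — 8 values for 8 variables — and 2 appears only in w's list, so w = 2.
Among the 7 still-open variables, 3 fits only x (and all 7 values in {1, 3, 4, 5, 6, 7, 8} must be used), so x = 3.
The 6 still-open variables together cover exactly {1, 4, 5, 6, 7, 8} — 6 values for 6 variables — and 1 appears only in s's list, so s = 1.
The 5 still-open variables together cover exactly {4, 5, 6, 7, 8} — 5 values for 5 variables — and 4 appears only in v's list, so v = 4.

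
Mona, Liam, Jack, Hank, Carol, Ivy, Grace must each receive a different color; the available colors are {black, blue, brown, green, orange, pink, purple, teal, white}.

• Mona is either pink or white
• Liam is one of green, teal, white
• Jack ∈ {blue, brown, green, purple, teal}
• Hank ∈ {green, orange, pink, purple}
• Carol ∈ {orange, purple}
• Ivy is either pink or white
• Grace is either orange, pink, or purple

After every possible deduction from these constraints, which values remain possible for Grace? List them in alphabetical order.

Mona and Ivy between them cover only {pink, white} — a naked pair. Remove those values from Liam, Hank, Grace.
Carol and Grace share exactly the 2 values {orange, purple}; by pigeonhole those values go to them, so strike orange, purple from Jack, Hank.
That leaves Hank = green. So Liam, Jack can't be green.
Liam's domain is down to {teal}, so Liam = teal. Strike teal from Jack.
No further eliminations apply; Grace can still be any of orange, purple.

orange, purple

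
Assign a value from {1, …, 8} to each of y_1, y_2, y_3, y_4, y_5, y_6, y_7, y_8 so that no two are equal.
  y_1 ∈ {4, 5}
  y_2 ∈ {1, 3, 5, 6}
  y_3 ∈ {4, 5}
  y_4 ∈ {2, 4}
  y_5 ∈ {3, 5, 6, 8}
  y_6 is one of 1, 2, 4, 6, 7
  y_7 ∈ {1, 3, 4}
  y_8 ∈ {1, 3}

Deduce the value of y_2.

The 8 variables together cover exactly {1, 2, 3, 4, 5, 6, 7, 8} — 8 values for 8 variables — and 7 appears only in y_6's list, so y_6 = 7.
The 7 still-open variables draw from only 7 values {1, 2, 3, 4, 5, 6, 8}, so each is used; only y_4 can be 2, hence y_4 = 2.
Among the 6 still-open variables, 8 fits only y_5 (and all 6 values in {1, 3, 4, 5, 6, 8} must be used), so y_5 = 8.
Among the 5 still-open variables, 6 fits only y_2 (and all 5 values in {1, 3, 4, 5, 6} must be used), so y_2 = 6.

6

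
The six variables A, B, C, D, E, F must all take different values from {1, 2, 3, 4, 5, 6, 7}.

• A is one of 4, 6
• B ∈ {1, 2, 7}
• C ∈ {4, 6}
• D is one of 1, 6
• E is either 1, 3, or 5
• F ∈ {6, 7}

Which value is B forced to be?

2

A and C between them cover only {4, 6} — a naked pair. Remove those values from D, F.
D must be 1 (only option left). Strike 1 from B, E.
F's domain is down to {7}, so F = 7. Eliminate 7 elsewhere: B.
So B = 2.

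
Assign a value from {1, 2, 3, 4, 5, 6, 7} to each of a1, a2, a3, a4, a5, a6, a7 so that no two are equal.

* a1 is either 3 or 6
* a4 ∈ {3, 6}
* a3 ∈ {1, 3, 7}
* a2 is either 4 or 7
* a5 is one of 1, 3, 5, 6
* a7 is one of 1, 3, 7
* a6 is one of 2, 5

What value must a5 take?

The 7 variables together cover exactly {1, 2, 3, 4, 5, 6, 7} — 7 values for 7 variables — and 2 appears only in a6's list, so a6 = 2.
The 6 still-open variables together cover exactly {1, 3, 4, 5, 6, 7} — 6 values for 6 variables — and 4 appears only in a2's list, so a2 = 4.
The 5 still-open variables together cover exactly {1, 3, 5, 6, 7} — 5 values for 5 variables — and 5 appears only in a5's list, so a5 = 5.

5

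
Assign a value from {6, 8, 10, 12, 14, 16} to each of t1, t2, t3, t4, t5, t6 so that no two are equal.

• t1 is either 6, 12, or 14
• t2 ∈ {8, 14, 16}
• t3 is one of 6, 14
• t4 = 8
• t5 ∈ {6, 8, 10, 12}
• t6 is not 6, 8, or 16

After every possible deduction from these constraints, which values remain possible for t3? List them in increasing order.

6, 14

t4's domain is down to {8}, so t4 = 8. So t2, t5 can't be 8.
The 5 still-open variables together cover exactly {6, 10, 12, 14, 16} — 5 values for 5 variables — and 16 appears only in t2's list, so t2 = 16.
No further eliminations apply; t3 can still be any of 6, 14.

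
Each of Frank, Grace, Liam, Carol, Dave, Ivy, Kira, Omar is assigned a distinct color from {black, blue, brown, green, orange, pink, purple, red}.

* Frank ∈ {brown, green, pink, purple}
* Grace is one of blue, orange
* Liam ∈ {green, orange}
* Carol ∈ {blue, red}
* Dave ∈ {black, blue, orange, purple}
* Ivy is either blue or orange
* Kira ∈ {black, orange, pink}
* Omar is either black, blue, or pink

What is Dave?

purple

The 8 variables draw from only 8 values {black, blue, brown, green, orange, pink, purple, red}, so each is used; only Frank can be brown, hence Frank = brown.
Among the 7 still-open variables, green fits only Liam (and all 7 values in {black, blue, green, orange, pink, purple, red} must be used), so Liam = green.
The 6 still-open variables together cover exactly {black, blue, orange, pink, purple, red} — 6 values for 6 variables — and purple appears only in Dave's list, so Dave = purple.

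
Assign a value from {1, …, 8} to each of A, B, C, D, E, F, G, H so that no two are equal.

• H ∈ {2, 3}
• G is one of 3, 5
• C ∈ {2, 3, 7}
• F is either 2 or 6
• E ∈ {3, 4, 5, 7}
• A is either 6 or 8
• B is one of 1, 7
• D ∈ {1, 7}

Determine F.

Among the 8 variables, 4 fits only E (and all 8 values in {1, 2, 3, 4, 5, 6, 7, 8} must be used), so E = 4.
Among the 7 still-open variables, 5 fits only G (and all 7 values in {1, 2, 3, 5, 6, 7, 8} must be used), so G = 5.
Among the 6 still-open variables, 8 fits only A (and all 6 values in {1, 2, 3, 6, 7, 8} must be used), so A = 8.
The 5 still-open variables together cover exactly {1, 2, 3, 6, 7} — 5 values for 5 variables — and 6 appears only in F's list, so F = 6.

6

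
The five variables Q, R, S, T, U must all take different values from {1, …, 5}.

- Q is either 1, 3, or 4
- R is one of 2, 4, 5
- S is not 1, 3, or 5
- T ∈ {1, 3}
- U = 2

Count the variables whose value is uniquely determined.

3

U's domain is down to {2}, so U = 2. So R, S can't be 2.
S has just one choice, so S = 4. Strike 4 from Q, R.
R's domain is down to {5}, so R = 5.
Determined: R=5, S=4, U=2. The other variables each still have more than one consistent value. That makes 3.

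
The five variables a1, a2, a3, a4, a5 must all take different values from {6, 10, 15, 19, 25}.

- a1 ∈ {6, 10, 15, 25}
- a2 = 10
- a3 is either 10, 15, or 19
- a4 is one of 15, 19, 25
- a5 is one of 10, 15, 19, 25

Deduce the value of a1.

6

a2 must be 10 (only option left). So a1, a3, a5 can't be 10.
The 4 still-open variables draw from only 4 values {6, 15, 19, 25}, so each is used; only a1 can be 6, hence a1 = 6.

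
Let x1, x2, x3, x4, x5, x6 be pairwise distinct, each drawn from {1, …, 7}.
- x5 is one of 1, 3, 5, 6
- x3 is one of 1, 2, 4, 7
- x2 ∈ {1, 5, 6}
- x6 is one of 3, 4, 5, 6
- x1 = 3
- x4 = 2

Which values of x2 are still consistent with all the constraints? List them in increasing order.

1, 5, 6

x1 has just one choice, so x1 = 3. Strike 3 from x5, x6.
x4 must be 2 (only option left). Eliminate 2 elsewhere: x3.
No further eliminations apply; x2 can still be any of 1, 5, 6.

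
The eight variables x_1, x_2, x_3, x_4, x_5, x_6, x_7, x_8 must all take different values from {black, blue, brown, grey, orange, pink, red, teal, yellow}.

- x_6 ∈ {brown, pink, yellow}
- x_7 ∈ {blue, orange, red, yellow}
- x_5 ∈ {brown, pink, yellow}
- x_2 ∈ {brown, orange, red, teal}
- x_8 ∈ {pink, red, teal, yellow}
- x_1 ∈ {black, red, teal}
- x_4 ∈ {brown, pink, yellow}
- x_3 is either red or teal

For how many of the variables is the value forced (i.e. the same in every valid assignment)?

3

The 8 variables draw from only 8 values {black, blue, brown, orange, pink, red, teal, yellow}, so each is used; only x_1 can be black, hence x_1 = black.
Among the 7 still-open variables, blue fits only x_7 (and all 7 values in {blue, brown, orange, pink, red, teal, yellow} must be used), so x_7 = blue.
The 6 still-open variables together cover exactly {brown, orange, pink, red, teal, yellow} — 6 values for 6 variables — and orange appears only in x_2's list, so x_2 = orange.
x_4, x_5, x_6 between them cover only {brown, pink, yellow} — a naked triple. Remove those values from x_8.
Determined: x_1=black, x_2=orange, x_7=blue. The other variables each still have more than one consistent value. That makes 3.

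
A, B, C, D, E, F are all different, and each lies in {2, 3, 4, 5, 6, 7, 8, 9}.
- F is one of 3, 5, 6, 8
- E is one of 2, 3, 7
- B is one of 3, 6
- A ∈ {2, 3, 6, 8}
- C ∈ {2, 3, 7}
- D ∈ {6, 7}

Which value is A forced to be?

Among the 6 variables, 5 fits only F (and all 6 values in {2, 3, 5, 6, 7, 8} must be used), so F = 5.
The 5 still-open variables draw from only 5 values {2, 3, 6, 7, 8}, so each is used; only A can be 8, hence A = 8.

8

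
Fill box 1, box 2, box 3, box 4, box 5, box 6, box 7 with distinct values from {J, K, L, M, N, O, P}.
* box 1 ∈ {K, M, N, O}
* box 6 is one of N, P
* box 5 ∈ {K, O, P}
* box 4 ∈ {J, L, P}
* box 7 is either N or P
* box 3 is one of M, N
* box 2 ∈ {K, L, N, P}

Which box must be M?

The 7 variables together cover exactly {J, K, L, M, N, O, P} — 7 values for 7 variables — and J appears only in box 4's list, so box 4 = J.
The 6 still-open variables draw from only 6 values {K, L, M, N, O, P}, so each is used; only box 2 can be L, hence box 2 = L.
box 6 and box 7 share exactly the 2 values {N, P}; by pigeonhole those values go to them, so strike N, P from box 1, box 3, box 5.
So M goes to box 3.

box 3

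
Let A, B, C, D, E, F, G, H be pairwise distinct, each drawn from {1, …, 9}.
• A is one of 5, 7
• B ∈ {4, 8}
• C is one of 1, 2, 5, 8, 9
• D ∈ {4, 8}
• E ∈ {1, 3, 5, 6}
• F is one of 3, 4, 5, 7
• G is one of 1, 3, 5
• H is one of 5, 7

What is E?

A and H between them cover only {5, 7} — a naked pair. Remove those values from C, E, F, G.
B and D between them cover only {4, 8} — a naked pair. Remove those values from C, F.
F must be 3 (only option left). Eliminate 3 elsewhere: E, G.
G's domain is down to {1}, so G = 1. Remove 1 from C, E.
So E = 6.

6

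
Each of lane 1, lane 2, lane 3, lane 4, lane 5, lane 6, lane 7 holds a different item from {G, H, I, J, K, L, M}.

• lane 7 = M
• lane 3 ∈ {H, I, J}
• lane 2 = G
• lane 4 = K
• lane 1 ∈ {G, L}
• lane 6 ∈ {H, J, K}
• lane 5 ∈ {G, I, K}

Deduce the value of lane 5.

I

lane 2 has just one choice, so lane 2 = G. Remove G from lane 1, lane 5.
That leaves lane 4 = K. Eliminate K elsewhere: lane 5, lane 6.
So lane 5 = I.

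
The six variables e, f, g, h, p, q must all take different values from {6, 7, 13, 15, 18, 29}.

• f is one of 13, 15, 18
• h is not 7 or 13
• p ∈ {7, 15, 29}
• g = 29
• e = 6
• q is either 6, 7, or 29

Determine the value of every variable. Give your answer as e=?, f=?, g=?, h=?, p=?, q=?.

e=6, f=13, g=29, h=18, p=15, q=7

e must be 6 (only option left). Strike 6 from h, q.
g has just one choice, so g = 29. Eliminate 29 elsewhere: h, p, q.
q's domain is down to {7}, so q = 7. Remove 7 from p.
p has just one choice, so p = 15. So f, h can't be 15.
h has just one choice, so h = 18. Eliminate 18 elsewhere: f.
f has just one choice, so f = 13.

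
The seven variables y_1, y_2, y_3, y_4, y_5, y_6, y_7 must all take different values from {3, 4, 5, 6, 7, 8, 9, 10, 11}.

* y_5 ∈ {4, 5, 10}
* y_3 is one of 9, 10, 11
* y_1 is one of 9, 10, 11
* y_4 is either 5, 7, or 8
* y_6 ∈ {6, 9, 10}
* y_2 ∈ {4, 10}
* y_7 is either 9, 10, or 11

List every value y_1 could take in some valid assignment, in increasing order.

y_1, y_3, y_7 share exactly the 3 values {9, 10, 11}; by pigeonhole those values go to them, so strike 9, 10, 11 from y_2, y_5, y_6.
y_2 has just one choice, so y_2 = 4. Strike 4 from y_5.
y_5 has just one choice, so y_5 = 5. Eliminate 5 elsewhere: y_4.
That leaves y_6 = 6.
No further eliminations apply; y_1 can still be any of 9, 10, 11.

9, 10, 11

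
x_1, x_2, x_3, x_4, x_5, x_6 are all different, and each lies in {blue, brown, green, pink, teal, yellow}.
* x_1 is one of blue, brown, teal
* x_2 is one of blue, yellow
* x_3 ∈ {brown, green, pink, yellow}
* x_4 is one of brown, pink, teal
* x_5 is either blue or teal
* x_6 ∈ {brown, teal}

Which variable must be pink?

x_4

Among the 6 variables, green fits only x_3 (and all 6 values in {blue, brown, green, pink, teal, yellow} must be used), so x_3 = green.
The 5 still-open variables together cover exactly {blue, brown, pink, teal, yellow} — 5 values for 5 variables — and pink appears only in x_4's list, so x_4 = pink.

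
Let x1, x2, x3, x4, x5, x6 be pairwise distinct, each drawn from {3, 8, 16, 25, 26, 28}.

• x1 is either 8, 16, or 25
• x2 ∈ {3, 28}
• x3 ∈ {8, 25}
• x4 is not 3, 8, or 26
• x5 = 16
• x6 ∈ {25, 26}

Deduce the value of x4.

28

x5's domain is down to {16}, so x5 = 16. So x1, x4 can't be 16.
The 5 still-open variables together cover exactly {3, 8, 25, 26, 28} — 5 values for 5 variables — and 3 appears only in x2's list, so x2 = 3.
Among the 4 still-open variables, 26 fits only x6 (and all 4 values in {8, 25, 26, 28} must be used), so x6 = 26.
Among the 3 still-open variables, 28 fits only x4 (and all 3 values in {8, 25, 28} must be used), so x4 = 28.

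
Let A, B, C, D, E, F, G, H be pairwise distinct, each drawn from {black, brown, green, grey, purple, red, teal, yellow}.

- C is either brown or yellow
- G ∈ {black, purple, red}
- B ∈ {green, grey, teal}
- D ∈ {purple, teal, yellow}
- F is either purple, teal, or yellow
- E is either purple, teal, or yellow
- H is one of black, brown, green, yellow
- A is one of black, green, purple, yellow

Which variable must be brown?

The 8 variables together cover exactly {black, brown, green, grey, purple, red, teal, yellow} — 8 values for 8 variables — and grey appears only in B's list, so B = grey.
The 7 still-open variables together cover exactly {black, brown, green, purple, red, teal, yellow} — 7 values for 7 variables — and red appears only in G's list, so G = red.
D, E, F between them cover only {purple, teal, yellow} — a naked triple. Remove those values from A, C, H.
So brown goes to C.

C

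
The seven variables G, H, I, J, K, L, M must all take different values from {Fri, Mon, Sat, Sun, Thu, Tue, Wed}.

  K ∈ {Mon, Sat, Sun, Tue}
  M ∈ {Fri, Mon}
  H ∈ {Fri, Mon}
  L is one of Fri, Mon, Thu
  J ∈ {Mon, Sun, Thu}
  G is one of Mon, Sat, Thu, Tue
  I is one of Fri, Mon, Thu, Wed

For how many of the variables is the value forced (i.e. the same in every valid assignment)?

Among the 7 variables, Wed fits only I (and all 7 values in {Fri, Mon, Sat, Sun, Thu, Tue, Wed} must be used), so I = Wed.
H and M share exactly the 2 values {Fri, Mon}; by pigeonhole those values go to them, so strike Fri, Mon from G, J, K, L.
L must be Thu (only option left). Remove Thu from G, J.
That leaves J = Sun. So K can't be Sun.
Determined: I=Wed, J=Sun, L=Thu. The other variables each still have more than one consistent value. That makes 3.

3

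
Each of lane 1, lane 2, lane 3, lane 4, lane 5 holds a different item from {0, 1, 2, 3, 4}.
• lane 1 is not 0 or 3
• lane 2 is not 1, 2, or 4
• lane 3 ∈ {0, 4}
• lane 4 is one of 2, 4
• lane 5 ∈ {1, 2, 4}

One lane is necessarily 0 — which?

The 5 variables together cover exactly {0, 1, 2, 3, 4} — 5 values for 5 variables — and 3 appears only in lane 2's list, so lane 2 = 3.
The 4 still-open variables together cover exactly {0, 1, 2, 4} — 4 values for 4 variables — and 0 appears only in lane 3's list, so lane 3 = 0.

lane 3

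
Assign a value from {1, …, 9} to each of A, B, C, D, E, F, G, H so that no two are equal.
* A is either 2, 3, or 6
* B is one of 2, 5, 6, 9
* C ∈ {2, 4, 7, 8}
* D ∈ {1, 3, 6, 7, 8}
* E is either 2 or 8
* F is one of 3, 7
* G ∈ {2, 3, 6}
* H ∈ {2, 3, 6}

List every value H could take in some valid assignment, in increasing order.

A, G, H share exactly the 3 values {2, 3, 6}; by pigeonhole those values go to them, so strike 2, 3, 6 from B, C, D, E, F.
E has just one choice, so E = 8. Remove 8 from C, D.
F's domain is down to {7}, so F = 7. Strike 7 from C, D.
That leaves C = 4.
That leaves D = 1.
No further eliminations apply; H can still be any of 2, 3, 6.

2, 3, 6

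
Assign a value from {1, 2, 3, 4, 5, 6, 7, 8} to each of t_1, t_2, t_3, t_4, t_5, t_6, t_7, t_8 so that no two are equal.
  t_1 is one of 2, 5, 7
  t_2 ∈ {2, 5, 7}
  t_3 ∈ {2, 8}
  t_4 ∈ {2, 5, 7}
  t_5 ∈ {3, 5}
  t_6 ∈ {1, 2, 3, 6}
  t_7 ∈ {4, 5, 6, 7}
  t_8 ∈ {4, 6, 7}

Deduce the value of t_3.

8

Among the 8 variables, 1 fits only t_6 (and all 8 values in {1, 2, 3, 4, 5, 6, 7, 8} must be used), so t_6 = 1.
The 7 still-open variables draw from only 7 values {2, 3, 4, 5, 6, 7, 8}, so each is used; only t_5 can be 3, hence t_5 = 3.
The 6 still-open variables together cover exactly {2, 4, 5, 6, 7, 8} — 6 values for 6 variables — and 8 appears only in t_3's list, so t_3 = 8.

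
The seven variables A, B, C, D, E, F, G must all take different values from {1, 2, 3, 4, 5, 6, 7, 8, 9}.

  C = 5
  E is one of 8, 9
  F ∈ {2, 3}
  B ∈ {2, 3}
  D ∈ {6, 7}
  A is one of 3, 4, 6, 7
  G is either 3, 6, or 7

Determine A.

4

C's domain is down to {5}, so C = 5.
The 2 variables B and F are confined to {2, 3}, which locks those values in; drop them from A, G.
D and G between them cover only {6, 7} — a naked pair. Remove those values from A.
So A = 4.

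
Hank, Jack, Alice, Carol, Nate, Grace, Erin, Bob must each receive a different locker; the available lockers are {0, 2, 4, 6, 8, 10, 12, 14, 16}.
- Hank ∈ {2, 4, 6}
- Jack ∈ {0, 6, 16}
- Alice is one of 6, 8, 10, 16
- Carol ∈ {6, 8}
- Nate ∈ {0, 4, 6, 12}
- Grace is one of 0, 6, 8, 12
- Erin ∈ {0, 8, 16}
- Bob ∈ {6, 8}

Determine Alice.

The 8 variables together cover exactly {0, 2, 4, 6, 8, 10, 12, 16} — 8 values for 8 variables — and 2 appears only in Hank's list, so Hank = 2.
The 7 still-open variables draw from only 7 values {0, 4, 6, 8, 10, 12, 16}, so each is used; only Nate can be 4, hence Nate = 4.
Among the 6 still-open variables, 10 fits only Alice (and all 6 values in {0, 6, 8, 10, 12, 16} must be used), so Alice = 10.

10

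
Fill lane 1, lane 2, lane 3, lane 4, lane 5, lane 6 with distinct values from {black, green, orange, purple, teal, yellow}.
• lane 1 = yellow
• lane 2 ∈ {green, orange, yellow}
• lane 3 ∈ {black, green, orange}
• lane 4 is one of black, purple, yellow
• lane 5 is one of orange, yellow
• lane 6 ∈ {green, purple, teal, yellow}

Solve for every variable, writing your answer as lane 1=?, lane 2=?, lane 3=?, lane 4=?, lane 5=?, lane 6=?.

lane 1 has just one choice, so lane 1 = yellow. Strike yellow from lane 2, lane 4, lane 5, lane 6.
lane 5 must be orange (only option left). Strike orange from lane 2, lane 3.
lane 2 has just one choice, so lane 2 = green. So lane 3, lane 6 can't be green.
lane 3 must be black (only option left). Eliminate black elsewhere: lane 4.
lane 4's domain is down to {purple}, so lane 4 = purple. So lane 6 can't be purple.
lane 6 must be teal (only option left).

lane 1=yellow, lane 2=green, lane 3=black, lane 4=purple, lane 5=orange, lane 6=teal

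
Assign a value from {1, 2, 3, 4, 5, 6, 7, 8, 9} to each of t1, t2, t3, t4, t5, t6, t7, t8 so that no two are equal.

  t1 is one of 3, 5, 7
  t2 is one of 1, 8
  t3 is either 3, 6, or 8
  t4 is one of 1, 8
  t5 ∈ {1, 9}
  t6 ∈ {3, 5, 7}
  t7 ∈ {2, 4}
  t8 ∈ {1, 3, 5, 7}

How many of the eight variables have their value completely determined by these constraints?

2

t2 and t4 between them cover only {1, 8} — a naked pair. Remove those values from t3, t5, t8.
t5 must be 9 (only option left).
t1, t6, t8 share exactly the 3 values {3, 5, 7}; by pigeonhole those values go to them, so strike 3, 5, 7 from t3.
t3 has just one choice, so t3 = 6.
Determined: t3=6, t5=9. The other variables each still have more than one consistent value. That makes 2.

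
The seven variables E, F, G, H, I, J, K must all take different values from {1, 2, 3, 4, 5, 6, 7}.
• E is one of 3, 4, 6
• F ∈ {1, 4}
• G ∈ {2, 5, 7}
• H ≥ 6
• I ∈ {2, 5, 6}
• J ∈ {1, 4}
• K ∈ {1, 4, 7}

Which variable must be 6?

The 7 variables draw from only 7 values {1, 2, 3, 4, 5, 6, 7}, so each is used; only E can be 3, hence E = 3.
The 2 variables F and J are confined to {1, 4}, which locks those values in; drop them from K.
K must be 7 (only option left). Strike 7 from G, H.
So 6 goes to H.

H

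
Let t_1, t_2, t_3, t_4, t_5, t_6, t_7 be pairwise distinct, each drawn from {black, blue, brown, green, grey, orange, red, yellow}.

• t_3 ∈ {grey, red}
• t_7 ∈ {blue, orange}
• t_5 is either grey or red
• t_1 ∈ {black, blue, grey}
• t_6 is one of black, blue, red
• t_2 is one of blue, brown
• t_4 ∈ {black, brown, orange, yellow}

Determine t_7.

orange

The 7 variables together cover exactly {black, blue, brown, grey, orange, red, yellow} — 7 values for 7 variables — and yellow appears only in t_4's list, so t_4 = yellow.
Among the 6 still-open variables, brown fits only t_2 (and all 6 values in {black, blue, brown, grey, orange, red} must be used), so t_2 = brown.
The 5 still-open variables draw from only 5 values {black, blue, grey, orange, red}, so each is used; only t_7 can be orange, hence t_7 = orange.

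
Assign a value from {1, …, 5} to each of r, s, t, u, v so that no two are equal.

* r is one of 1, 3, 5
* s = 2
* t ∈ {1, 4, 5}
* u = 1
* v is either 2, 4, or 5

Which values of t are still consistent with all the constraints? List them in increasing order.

4, 5

s has just one choice, so s = 2. Eliminate 2 elsewhere: v.
That leaves u = 1. Strike 1 from r, t.
The 3 still-open variables together cover exactly {3, 4, 5} — 3 values for 3 variables — and 3 appears only in r's list, so r = 3.
No further eliminations apply; t can still be any of 4, 5.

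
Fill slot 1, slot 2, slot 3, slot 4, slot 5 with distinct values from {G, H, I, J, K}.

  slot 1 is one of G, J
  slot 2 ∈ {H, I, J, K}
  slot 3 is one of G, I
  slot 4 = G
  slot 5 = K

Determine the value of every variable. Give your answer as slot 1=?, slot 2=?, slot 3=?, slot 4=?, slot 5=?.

slot 4 must be G (only option left). So slot 1, slot 3 can't be G.
slot 5 must be K (only option left). Strike K from slot 2.
That leaves slot 1 = J. Strike J from slot 2.
slot 3 has just one choice, so slot 3 = I. Remove I from slot 2.
slot 2's domain is down to {H}, so slot 2 = H.

slot 1=J, slot 2=H, slot 3=I, slot 4=G, slot 5=K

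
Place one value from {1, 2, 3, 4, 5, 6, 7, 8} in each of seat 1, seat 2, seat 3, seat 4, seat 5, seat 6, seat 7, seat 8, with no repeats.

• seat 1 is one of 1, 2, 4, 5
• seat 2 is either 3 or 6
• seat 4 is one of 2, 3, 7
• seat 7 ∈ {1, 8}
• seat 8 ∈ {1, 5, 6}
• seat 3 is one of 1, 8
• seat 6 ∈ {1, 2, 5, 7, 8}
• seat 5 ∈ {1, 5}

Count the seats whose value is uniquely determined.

The 8 variables together cover exactly {1, 2, 3, 4, 5, 6, 7, 8} — 8 values for 8 variables — and 4 appears only in seat 1's list, so seat 1 = 4.
seat 3 and seat 7 share exactly the 2 values {1, 8}; by pigeonhole those values go to them, so strike 1, 8 from seat 5, seat 6, seat 8.
seat 5 must be 5 (only option left). So seat 6, seat 8 can't be 5.
That leaves seat 8 = 6. So seat 2 can't be 6.
That leaves seat 2 = 3. Strike 3 from seat 4.
Determined: seat 1=4, seat 2=3, seat 5=5, seat 8=6. The other seats each still have more than one consistent value. That makes 4.

4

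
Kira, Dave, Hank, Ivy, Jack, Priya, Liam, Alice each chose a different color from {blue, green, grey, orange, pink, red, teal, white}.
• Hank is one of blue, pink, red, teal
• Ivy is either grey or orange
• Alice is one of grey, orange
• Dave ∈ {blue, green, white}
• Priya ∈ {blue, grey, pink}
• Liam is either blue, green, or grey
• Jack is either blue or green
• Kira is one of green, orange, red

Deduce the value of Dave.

white

The 8 variables together cover exactly {blue, green, grey, orange, pink, red, teal, white} — 8 values for 8 variables — and teal appears only in Hank's list, so Hank = teal.
The 7 still-open variables together cover exactly {blue, green, grey, orange, pink, red, white} — 7 values for 7 variables — and pink appears only in Priya's list, so Priya = pink.
Among the 6 still-open variables, red fits only Kira (and all 6 values in {blue, green, grey, orange, red, white} must be used), so Kira = red.
The 5 still-open variables together cover exactly {blue, green, grey, orange, white} — 5 values for 5 variables — and white appears only in Dave's list, so Dave = white.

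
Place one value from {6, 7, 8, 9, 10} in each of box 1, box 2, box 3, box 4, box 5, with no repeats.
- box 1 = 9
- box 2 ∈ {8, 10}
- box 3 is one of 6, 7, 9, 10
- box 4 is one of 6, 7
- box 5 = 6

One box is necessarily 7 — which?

box 4

box 1 must be 9 (only option left). So box 3 can't be 9.
box 5 has just one choice, so box 5 = 6. Eliminate 6 elsewhere: box 3, box 4.
So 7 goes to box 4.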